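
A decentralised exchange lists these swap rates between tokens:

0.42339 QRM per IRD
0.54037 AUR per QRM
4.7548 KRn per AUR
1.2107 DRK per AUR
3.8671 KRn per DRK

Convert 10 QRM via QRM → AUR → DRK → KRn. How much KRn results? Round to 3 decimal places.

25.300

10 QRM × 0.54037 = 5.4037 AUR
5.4037 AUR × 1.2107 = 6.54225959 DRK
6.54225959 DRK × 3.8671 = 25.299572060489 KRn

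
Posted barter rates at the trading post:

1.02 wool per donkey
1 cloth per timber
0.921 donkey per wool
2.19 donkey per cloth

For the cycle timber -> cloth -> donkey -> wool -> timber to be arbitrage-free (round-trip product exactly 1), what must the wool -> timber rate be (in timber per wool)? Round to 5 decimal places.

0.44767

Known legs of the cycle: 1 × 2.19 × 1.02 = 2.2338
For no arbitrage the full-cycle product must be 1, so the missing rate is 1 / 2.2338 ≈ 0.4476677.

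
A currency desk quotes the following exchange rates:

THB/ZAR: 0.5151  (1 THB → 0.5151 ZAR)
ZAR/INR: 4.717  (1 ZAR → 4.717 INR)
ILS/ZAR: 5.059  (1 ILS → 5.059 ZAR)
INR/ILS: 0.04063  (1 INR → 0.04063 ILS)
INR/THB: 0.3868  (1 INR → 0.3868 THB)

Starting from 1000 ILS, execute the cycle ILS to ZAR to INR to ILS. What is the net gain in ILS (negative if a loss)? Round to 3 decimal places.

1000 ILS × 5.059 = 5059 ZAR
5059 ZAR × 4.717 = 23863.303 INR
23863.303 INR × 0.04063 = 969.56600089 ILS
Net change: 969.56600089 − 1000 = -30.43399911 ILS

-30.434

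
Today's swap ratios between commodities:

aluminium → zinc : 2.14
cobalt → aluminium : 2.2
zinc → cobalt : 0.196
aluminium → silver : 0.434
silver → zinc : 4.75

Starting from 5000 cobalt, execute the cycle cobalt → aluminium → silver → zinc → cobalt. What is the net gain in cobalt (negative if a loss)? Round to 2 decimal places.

-555.41

5000 cobalt × 2.2 = 11000 aluminium
11000 aluminium × 0.434 = 4774 silver
4774 silver × 4.75 = 22676.5 zinc
22676.5 zinc × 0.196 = 4444.594 cobalt
Net change: 4444.594 − 5000 = -555.406 cobalt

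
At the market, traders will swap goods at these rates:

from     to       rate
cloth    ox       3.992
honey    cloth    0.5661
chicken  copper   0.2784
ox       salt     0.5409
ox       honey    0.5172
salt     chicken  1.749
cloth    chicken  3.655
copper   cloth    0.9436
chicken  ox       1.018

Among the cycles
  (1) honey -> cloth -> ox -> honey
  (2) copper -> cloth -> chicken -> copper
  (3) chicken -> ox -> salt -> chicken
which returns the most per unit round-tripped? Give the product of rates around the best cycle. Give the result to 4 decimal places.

(1) 0.5661 × 3.992 × 0.5172 = 1.16881
(2) 0.9436 × 3.655 × 0.2784 = 0.96016
(3) 1.018 × 0.5409 × 1.749 = 0.96306
Highest is cycle (1) at 1.1688 (>1, arbitrage).

1.1688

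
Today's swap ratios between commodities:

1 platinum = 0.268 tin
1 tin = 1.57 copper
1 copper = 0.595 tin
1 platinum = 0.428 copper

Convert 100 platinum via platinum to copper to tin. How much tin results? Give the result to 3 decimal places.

25.466

100 platinum × 0.428 = 42.8 copper
42.8 copper × 0.595 = 25.466 tin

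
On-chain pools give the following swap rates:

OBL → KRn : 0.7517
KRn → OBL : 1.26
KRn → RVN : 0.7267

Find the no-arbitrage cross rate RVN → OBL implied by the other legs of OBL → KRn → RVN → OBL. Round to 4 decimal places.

Known legs of the cycle: 0.7517 × 0.7267 = 0.54626039
For no arbitrage the full-cycle product must be 1, so the missing rate is 1 / 0.54626039 ≈ 1.830629.

1.8306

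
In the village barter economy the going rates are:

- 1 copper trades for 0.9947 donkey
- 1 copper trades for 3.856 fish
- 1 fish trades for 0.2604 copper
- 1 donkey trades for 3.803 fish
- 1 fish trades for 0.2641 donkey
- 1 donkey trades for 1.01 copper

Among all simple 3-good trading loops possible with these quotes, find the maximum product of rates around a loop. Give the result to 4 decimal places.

fish→donkey→copper→fish: 0.2641 × 1.01 × 3.856 = 1.02855
fish→copper→donkey→fish: 0.2604 × 0.9947 × 3.803 = 0.98505
Maximum is fish→donkey→copper→fish at 1.0286; arbitrage exists.

1.0286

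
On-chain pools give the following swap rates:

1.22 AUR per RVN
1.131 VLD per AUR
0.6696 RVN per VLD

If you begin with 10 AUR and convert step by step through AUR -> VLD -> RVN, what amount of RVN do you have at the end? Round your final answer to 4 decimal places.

10 AUR × 1.131 = 11.31 VLD
11.31 VLD × 0.6696 = 7.573176 RVN

7.5732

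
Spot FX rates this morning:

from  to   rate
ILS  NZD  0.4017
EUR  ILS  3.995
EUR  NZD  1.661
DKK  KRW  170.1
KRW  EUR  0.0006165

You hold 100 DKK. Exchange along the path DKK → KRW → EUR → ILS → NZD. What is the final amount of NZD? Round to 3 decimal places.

16.829

100 DKK × 170.1 = 17010 KRW
17010 KRW × 0.0006165 = 10.486665 EUR
10.486665 EUR × 3.995 = 41.894226675 ILS
41.894226675 ILS × 0.4017 = 16.8289108553475 NZD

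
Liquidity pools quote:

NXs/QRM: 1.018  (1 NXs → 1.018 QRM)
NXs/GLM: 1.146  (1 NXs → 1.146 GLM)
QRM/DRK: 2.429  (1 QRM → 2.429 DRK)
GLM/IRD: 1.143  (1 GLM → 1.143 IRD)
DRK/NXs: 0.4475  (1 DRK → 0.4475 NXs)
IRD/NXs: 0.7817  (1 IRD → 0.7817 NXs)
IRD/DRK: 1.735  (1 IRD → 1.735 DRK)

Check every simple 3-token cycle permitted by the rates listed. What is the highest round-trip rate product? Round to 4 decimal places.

NXs→QRM→DRK→NXs: 1.018 × 2.429 × 0.4475 = 1.10654
GLM→IRD→NXs→GLM: 1.143 × 0.7817 × 1.146 = 1.02393
Maximum is NXs→QRM→DRK→NXs at 1.1065; arbitrage exists.

1.1065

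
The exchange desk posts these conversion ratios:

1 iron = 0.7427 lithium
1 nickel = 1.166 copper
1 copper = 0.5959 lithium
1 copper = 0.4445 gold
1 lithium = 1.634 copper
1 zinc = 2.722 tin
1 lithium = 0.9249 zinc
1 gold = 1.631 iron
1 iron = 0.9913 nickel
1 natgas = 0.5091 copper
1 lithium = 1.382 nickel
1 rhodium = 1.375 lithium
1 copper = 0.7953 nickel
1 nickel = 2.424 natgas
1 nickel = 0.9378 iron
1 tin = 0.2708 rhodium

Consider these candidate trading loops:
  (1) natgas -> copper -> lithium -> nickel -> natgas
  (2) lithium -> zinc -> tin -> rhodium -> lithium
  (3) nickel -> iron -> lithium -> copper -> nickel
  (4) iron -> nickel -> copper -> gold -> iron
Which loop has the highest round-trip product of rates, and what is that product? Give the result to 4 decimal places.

(1) 0.5091 × 0.5959 × 1.382 × 2.424 = 1.01629
(2) 0.9249 × 2.722 × 0.2708 × 1.375 = 0.93742
(3) 0.9378 × 0.7427 × 1.634 × 0.7953 = 0.90512
(4) 0.9913 × 1.166 × 0.4445 × 1.631 = 0.83797
Highest is cycle (1) at 1.0163 (>1, arbitrage).

1.0163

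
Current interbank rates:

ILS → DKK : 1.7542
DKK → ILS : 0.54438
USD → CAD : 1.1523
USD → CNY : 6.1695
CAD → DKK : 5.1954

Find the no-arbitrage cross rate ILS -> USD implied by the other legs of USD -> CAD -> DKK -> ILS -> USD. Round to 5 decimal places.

0.30684

Known legs of the cycle: 1.1523 × 5.1954 × 0.54438 = 3.2590176550596
For no arbitrage the full-cycle product must be 1, so the missing rate is 1 / 3.2590176550596 ≈ 0.3068409.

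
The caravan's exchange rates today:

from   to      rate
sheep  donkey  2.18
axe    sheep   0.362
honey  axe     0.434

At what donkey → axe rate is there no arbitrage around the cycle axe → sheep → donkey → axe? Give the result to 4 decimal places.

1.2672

Known legs of the cycle: 0.362 × 2.18 = 0.78916
For no arbitrage the full-cycle product must be 1, so the missing rate is 1 / 0.78916 ≈ 1.267170.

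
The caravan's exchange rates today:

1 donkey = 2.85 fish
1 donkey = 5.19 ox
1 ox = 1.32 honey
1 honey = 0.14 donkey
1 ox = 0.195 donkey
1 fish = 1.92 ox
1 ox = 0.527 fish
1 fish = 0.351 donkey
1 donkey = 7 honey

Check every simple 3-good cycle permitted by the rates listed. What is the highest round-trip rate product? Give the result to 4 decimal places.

1.0670

donkey→fish→ox→donkey: 2.85 × 1.92 × 0.195 = 1.06704
donkey→ox→fish→donkey: 5.19 × 0.527 × 0.351 = 0.96003
donkey→ox→honey→donkey: 5.19 × 1.32 × 0.14 = 0.95911
Maximum is donkey→fish→ox→donkey at 1.0670; arbitrage exists.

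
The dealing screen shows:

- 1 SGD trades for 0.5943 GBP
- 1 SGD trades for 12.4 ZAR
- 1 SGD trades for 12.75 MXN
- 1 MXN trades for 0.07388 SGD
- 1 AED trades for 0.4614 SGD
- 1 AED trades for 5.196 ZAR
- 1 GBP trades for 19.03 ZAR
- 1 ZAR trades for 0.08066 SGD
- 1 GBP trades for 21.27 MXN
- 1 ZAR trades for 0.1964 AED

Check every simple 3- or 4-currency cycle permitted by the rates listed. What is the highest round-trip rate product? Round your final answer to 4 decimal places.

ZAR→AED→SGD→ZAR: 0.1964 × 0.4614 × 12.4 = 1.12368
GBP→ZAR→AED→SGD→GBP: 19.03 × 0.1964 × 0.4614 × 0.5943 = 1.02486
GBP→MXN→SGD→GBP: 21.27 × 0.07388 × 0.5943 = 0.93390
GBP→ZAR→SGD→GBP: 19.03 × 0.08066 × 0.5943 = 0.91223
Maximum is ZAR→AED→SGD→ZAR at 1.1237; arbitrage exists.

1.1237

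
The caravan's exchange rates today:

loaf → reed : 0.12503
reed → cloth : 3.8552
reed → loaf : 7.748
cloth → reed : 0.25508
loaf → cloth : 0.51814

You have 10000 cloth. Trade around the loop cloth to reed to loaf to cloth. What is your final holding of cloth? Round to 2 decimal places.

10000 cloth × 0.25508 = 2550.8 reed
2550.8 reed × 7.748 = 19763.5984 loaf
19763.5984 loaf × 0.51814 = 10240.310874976 cloth

10240.31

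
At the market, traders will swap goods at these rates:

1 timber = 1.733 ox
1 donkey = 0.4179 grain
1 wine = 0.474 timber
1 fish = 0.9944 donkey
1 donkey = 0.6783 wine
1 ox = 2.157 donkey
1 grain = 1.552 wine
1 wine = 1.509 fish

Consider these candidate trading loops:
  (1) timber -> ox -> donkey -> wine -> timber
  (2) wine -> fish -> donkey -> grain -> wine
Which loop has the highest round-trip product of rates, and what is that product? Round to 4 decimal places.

(1) 1.733 × 2.157 × 0.6783 × 0.474 = 1.20185
(2) 1.509 × 0.9944 × 0.4179 × 1.552 = 0.97323
Highest is cycle (1) at 1.2018 (>1, arbitrage).

1.2018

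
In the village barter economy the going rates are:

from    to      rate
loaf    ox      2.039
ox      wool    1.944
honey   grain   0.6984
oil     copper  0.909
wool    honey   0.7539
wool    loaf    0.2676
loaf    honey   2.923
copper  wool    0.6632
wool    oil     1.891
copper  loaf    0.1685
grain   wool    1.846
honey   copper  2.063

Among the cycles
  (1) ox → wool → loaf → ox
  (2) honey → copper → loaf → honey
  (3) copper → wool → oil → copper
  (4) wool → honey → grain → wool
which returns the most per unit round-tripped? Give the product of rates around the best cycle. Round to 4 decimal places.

1.1400

(1) 1.944 × 0.2676 × 2.039 = 1.06072
(2) 2.063 × 0.1685 × 2.923 = 1.01608
(3) 0.6632 × 1.891 × 0.909 = 1.13999
(4) 0.7539 × 0.6984 × 1.846 = 0.97196
Highest is cycle (3) at 1.1400 (>1, arbitrage).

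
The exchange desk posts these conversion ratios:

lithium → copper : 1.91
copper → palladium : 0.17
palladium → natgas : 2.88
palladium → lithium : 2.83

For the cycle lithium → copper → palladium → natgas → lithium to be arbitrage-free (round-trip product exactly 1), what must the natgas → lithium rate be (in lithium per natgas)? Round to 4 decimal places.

Known legs of the cycle: 1.91 × 0.17 × 2.88 = 0.935136
For no arbitrage the full-cycle product must be 1, so the missing rate is 1 / 0.935136 ≈ 1.069363.

1.0694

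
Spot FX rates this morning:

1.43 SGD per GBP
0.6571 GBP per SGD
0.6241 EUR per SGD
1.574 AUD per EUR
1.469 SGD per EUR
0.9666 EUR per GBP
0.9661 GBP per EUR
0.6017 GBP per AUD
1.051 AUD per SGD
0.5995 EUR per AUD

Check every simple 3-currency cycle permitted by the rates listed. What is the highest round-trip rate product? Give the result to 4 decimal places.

SGD→GBP→EUR→SGD: 0.6571 × 0.9666 × 1.469 = 0.93304
SGD→AUD→EUR→SGD: 1.051 × 0.5995 × 1.469 = 0.92558
GBP→EUR→AUD→GBP: 0.9666 × 1.574 × 0.6017 = 0.91544
SGD→AUD→GBP→SGD: 1.051 × 0.6017 × 1.43 = 0.90431
SGD→EUR→GBP→SGD: 0.6241 × 0.9661 × 1.43 = 0.86221
Maximum is SGD→GBP→EUR→SGD at 0.9330; no arbitrage — every cycle loses value.

0.9330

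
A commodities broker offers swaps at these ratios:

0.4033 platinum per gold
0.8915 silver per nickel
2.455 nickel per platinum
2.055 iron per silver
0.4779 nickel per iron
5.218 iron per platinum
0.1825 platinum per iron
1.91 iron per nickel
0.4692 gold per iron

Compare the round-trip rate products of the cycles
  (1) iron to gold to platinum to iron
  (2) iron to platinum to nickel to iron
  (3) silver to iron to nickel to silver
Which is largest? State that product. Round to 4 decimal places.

0.9874

(1) 0.4692 × 0.4033 × 5.218 = 0.98739
(2) 0.1825 × 2.455 × 1.91 = 0.85575
(3) 2.055 × 0.4779 × 0.8915 = 0.87553
Highest is cycle (1) at 0.9874 (≤1, no arbitrage).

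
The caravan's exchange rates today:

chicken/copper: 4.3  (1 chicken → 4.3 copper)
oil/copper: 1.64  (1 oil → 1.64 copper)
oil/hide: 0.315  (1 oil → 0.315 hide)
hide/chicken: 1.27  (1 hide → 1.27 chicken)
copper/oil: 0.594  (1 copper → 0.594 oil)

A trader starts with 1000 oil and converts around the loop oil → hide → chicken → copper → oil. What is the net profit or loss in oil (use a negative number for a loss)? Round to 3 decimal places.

1000 oil × 0.315 = 315 hide
315 hide × 1.27 = 400.05 chicken
400.05 chicken × 4.3 = 1720.215 copper
1720.215 copper × 0.594 = 1021.80771 oil
Net change: 1021.80771 − 1000 = 21.80771 oil

21.808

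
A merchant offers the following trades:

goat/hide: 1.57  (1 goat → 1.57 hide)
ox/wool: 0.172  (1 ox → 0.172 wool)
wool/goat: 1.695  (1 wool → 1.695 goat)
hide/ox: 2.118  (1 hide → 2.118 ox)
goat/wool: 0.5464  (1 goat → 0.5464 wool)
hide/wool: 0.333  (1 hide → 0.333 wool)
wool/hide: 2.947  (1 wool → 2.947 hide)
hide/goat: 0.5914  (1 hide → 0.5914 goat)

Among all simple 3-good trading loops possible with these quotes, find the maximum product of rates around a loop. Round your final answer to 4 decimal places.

wool→hide→ox→wool: 2.947 × 2.118 × 0.172 = 1.07358
wool→hide→goat→wool: 2.947 × 0.5914 × 0.5464 = 0.95230
wool→goat→hide→wool: 1.695 × 1.57 × 0.333 = 0.88616
Maximum is wool→hide→ox→wool at 1.0736; arbitrage exists.

1.0736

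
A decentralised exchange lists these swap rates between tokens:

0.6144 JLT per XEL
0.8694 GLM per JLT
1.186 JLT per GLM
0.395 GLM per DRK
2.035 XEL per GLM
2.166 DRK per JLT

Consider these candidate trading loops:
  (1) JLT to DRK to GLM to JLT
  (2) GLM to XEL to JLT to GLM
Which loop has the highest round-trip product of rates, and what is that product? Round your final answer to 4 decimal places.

(1) 2.166 × 0.395 × 1.186 = 1.01471
(2) 2.035 × 0.6144 × 0.8694 = 1.08701
Highest is cycle (2) at 1.0870 (>1, arbitrage).

1.0870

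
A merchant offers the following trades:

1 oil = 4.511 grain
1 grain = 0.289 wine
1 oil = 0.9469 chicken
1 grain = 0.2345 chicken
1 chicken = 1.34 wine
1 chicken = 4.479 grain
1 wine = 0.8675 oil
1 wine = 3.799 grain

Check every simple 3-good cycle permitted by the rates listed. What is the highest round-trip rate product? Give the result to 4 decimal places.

1.1938

chicken→wine→grain→chicken: 1.34 × 3.799 × 0.2345 = 1.19376
oil→grain→wine→oil: 4.511 × 0.289 × 0.8675 = 1.13094
oil→chicken→wine→oil: 0.9469 × 1.34 × 0.8675 = 1.10072
Maximum is chicken→wine→grain→chicken at 1.1938; arbitrage exists.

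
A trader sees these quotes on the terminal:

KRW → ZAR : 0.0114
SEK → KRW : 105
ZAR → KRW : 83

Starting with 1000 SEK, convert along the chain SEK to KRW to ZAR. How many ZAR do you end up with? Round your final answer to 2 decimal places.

1000 SEK × 105 = 105000 KRW
105000 KRW × 0.0114 = 1197 ZAR

1197.00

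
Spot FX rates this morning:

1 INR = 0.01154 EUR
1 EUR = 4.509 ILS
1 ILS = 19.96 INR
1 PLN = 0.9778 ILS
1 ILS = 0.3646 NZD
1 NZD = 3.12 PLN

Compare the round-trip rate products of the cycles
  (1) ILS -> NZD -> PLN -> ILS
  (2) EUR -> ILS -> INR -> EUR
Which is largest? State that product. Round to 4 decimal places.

1.1123

(1) 0.3646 × 3.12 × 0.9778 = 1.11230
(2) 4.509 × 19.96 × 0.01154 = 1.03860
Highest is cycle (1) at 1.1123 (>1, arbitrage).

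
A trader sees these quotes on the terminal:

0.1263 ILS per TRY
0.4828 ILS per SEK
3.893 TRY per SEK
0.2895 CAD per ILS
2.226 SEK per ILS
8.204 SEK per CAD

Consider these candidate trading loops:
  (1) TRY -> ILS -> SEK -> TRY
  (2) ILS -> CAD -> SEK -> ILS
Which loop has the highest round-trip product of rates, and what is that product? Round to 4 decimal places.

(1) 0.1263 × 2.226 × 3.893 = 1.09449
(2) 0.2895 × 8.204 × 0.4828 = 1.14668
Highest is cycle (2) at 1.1467 (>1, arbitrage).

1.1467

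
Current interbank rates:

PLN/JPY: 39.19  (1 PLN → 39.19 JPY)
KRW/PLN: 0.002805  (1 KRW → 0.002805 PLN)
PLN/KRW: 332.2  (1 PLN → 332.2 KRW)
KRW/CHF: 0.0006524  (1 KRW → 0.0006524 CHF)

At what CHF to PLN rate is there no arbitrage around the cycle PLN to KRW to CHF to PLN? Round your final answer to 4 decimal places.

4.6141

Known legs of the cycle: 332.2 × 0.0006524 = 0.21672728
For no arbitrage the full-cycle product must be 1, so the missing rate is 1 / 0.21672728 ≈ 4.614094.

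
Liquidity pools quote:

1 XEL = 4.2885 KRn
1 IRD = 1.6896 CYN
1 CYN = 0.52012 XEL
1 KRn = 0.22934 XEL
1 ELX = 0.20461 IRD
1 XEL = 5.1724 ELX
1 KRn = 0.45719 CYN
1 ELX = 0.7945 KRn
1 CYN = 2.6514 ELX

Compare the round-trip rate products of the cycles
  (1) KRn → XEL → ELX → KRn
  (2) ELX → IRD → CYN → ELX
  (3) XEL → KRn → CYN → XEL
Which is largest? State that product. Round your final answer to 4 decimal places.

1.0198

(1) 0.22934 × 5.1724 × 0.7945 = 0.94247
(2) 0.20461 × 1.6896 × 2.6514 = 0.91661
(3) 4.2885 × 0.45719 × 0.52012 = 1.01978
Highest is cycle (3) at 1.0198 (>1, arbitrage).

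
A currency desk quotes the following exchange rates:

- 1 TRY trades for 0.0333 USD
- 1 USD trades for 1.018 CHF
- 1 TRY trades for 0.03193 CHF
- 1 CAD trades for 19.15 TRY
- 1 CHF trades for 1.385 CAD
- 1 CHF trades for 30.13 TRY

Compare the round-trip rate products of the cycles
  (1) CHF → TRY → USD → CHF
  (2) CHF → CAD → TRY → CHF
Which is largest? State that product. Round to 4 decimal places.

(1) 30.13 × 0.0333 × 1.018 = 1.02139
(2) 1.385 × 19.15 × 0.03193 = 0.84687
Highest is cycle (1) at 1.0214 (>1, arbitrage).

1.0214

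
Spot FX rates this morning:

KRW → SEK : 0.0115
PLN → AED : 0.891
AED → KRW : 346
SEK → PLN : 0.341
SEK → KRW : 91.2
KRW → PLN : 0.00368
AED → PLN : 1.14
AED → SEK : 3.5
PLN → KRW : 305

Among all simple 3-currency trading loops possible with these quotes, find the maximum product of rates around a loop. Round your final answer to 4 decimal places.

KRW→SEK→PLN→KRW: 0.0115 × 0.341 × 305 = 1.19606
KRW→PLN→AED→KRW: 0.00368 × 0.891 × 346 = 1.13449
PLN→AED→SEK→PLN: 0.891 × 3.5 × 0.341 = 1.06341
Maximum is KRW→SEK→PLN→KRW at 1.1961; arbitrage exists.

1.1961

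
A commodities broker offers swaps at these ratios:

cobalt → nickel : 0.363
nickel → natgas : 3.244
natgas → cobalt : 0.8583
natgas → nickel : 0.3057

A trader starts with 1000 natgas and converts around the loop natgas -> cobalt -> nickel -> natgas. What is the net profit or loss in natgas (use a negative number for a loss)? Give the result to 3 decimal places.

10.710

1000 natgas × 0.8583 = 858.3 cobalt
858.3 cobalt × 0.363 = 311.5629 nickel
311.5629 nickel × 3.244 = 1010.7100476 natgas
Net change: 1010.7100476 − 1000 = 10.7100476 natgas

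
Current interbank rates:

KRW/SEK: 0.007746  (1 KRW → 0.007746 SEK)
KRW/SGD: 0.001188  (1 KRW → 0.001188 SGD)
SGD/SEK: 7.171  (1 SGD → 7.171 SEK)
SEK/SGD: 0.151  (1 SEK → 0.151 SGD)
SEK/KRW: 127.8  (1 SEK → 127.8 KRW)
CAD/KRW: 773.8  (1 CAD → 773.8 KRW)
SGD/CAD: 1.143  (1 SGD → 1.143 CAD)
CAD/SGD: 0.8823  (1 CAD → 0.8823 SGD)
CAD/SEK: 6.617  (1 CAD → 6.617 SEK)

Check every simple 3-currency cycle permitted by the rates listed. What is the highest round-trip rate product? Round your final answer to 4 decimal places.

SEK→SGD→CAD→SEK: 0.151 × 1.143 × 6.617 = 1.14205
SEK→KRW→SGD→SEK: 127.8 × 0.001188 × 7.171 = 1.08875
SGD→CAD→KRW→SGD: 1.143 × 773.8 × 0.001188 = 1.05073
Maximum is SEK→SGD→CAD→SEK at 1.1420; arbitrage exists.

1.1420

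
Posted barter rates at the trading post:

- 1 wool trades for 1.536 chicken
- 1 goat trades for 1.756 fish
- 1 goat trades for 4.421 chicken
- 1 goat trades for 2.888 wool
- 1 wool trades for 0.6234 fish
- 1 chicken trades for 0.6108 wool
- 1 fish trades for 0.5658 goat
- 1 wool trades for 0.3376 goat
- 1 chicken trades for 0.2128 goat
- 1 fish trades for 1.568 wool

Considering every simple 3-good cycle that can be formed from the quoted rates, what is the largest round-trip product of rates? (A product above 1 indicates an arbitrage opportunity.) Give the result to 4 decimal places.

1.0187

wool→fish→goat→wool: 0.6234 × 0.5658 × 2.888 = 1.01865
wool→chicken→goat→wool: 1.536 × 0.2128 × 2.888 = 0.94397
wool→goat→fish→wool: 0.3376 × 1.756 × 1.568 = 0.92955
wool→goat→chicken→wool: 0.3376 × 4.421 × 0.6108 = 0.91164
Maximum is wool→fish→goat→wool at 1.0187; arbitrage exists.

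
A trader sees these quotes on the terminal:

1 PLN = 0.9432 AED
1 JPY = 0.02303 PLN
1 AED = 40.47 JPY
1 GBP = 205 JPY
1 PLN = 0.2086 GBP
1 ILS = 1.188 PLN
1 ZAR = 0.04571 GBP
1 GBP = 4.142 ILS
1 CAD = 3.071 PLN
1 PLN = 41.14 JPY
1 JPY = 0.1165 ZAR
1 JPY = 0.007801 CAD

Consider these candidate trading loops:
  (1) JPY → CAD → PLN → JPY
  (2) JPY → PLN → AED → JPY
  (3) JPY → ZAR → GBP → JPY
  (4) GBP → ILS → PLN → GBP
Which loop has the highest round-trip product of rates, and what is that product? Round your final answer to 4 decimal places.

1.0917

(1) 0.007801 × 3.071 × 41.14 = 0.98559
(2) 0.02303 × 0.9432 × 40.47 = 0.87909
(3) 0.1165 × 0.04571 × 205 = 1.09167
(4) 4.142 × 1.188 × 0.2086 = 1.02646
Highest is cycle (3) at 1.0917 (>1, arbitrage).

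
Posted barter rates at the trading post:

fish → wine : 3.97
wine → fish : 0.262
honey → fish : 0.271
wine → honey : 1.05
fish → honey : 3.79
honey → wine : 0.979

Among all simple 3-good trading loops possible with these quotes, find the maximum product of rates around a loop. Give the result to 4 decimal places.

fish→wine→honey→fish: 3.97 × 1.05 × 0.271 = 1.12966
fish→honey→wine→fish: 3.79 × 0.979 × 0.262 = 0.97213
Maximum is fish→wine→honey→fish at 1.1297; arbitrage exists.

1.1297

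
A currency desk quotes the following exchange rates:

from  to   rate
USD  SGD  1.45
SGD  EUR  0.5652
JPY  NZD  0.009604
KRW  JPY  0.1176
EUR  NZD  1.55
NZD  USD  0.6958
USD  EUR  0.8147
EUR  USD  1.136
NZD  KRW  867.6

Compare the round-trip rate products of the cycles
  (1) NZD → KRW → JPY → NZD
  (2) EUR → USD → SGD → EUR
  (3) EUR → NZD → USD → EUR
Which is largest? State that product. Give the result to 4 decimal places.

0.9799

(1) 867.6 × 0.1176 × 0.009604 = 0.97989
(2) 1.136 × 1.45 × 0.5652 = 0.93100
(3) 1.55 × 0.6958 × 0.8147 = 0.87865
Highest is cycle (1) at 0.9799 (≤1, no arbitrage).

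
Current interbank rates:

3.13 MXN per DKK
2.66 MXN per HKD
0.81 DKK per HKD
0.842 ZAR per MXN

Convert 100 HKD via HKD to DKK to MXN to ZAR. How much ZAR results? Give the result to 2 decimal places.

100 HKD × 0.81 = 81 DKK
81 DKK × 3.13 = 253.53 MXN
253.53 MXN × 0.842 = 213.47226 ZAR

213.47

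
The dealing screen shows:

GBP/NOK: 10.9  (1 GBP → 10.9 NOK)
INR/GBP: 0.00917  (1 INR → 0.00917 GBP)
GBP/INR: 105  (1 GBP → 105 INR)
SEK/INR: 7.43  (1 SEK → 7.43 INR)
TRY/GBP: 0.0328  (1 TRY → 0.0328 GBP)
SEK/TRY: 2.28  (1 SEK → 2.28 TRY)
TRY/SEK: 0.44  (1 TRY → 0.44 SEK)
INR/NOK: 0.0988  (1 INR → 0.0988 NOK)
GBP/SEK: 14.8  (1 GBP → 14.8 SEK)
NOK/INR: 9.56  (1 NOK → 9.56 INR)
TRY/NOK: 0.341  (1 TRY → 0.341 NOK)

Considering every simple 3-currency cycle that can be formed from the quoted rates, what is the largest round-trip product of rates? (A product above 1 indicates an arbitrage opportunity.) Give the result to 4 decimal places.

GBP→SEK→TRY→GBP: 14.8 × 2.28 × 0.0328 = 1.10680
INR→GBP→SEK→INR: 0.00917 × 14.8 × 7.43 = 1.00837
INR→GBP→NOK→INR: 0.00917 × 10.9 × 9.56 = 0.95555
Maximum is GBP→SEK→TRY→GBP at 1.1068; arbitrage exists.

1.1068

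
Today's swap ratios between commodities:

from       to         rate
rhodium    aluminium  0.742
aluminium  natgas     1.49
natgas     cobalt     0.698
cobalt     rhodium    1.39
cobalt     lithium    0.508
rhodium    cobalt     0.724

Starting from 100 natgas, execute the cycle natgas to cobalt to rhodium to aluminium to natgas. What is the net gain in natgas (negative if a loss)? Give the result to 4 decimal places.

7.2656

100 natgas × 0.698 = 69.8 cobalt
69.8 cobalt × 1.39 = 97.022 rhodium
97.022 rhodium × 0.742 = 71.990324 aluminium
71.990324 aluminium × 1.49 = 107.26558276 natgas
Net change: 107.26558276 − 100 = 7.26558276 natgas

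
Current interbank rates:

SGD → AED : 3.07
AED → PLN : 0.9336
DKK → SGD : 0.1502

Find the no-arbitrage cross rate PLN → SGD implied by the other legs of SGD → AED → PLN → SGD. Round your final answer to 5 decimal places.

0.34890

Known legs of the cycle: 3.07 × 0.9336 = 2.866152
For no arbitrage the full-cycle product must be 1, so the missing rate is 1 / 2.866152 ≈ 0.3488998.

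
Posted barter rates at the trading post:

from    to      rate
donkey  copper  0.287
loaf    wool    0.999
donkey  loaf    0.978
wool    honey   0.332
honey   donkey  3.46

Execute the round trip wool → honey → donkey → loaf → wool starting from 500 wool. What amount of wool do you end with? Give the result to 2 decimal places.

561.16

500 wool × 0.332 = 166 honey
166 honey × 3.46 = 574.36 donkey
574.36 donkey × 0.978 = 561.72408 loaf
561.72408 loaf × 0.999 = 561.16235592 wool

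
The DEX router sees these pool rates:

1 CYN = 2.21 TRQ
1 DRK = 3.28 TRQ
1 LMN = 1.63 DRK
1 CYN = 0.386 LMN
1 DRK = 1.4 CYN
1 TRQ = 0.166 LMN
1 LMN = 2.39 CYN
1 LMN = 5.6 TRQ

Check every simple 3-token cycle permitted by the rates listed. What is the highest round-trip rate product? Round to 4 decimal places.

DRK→TRQ→LMN→DRK: 3.28 × 0.166 × 1.63 = 0.88750
DRK→CYN→LMN→DRK: 1.4 × 0.386 × 1.63 = 0.88085
CYN→TRQ→LMN→CYN: 2.21 × 0.166 × 2.39 = 0.87680
Maximum is DRK→TRQ→LMN→DRK at 0.8875; no arbitrage — every cycle loses value.

0.8875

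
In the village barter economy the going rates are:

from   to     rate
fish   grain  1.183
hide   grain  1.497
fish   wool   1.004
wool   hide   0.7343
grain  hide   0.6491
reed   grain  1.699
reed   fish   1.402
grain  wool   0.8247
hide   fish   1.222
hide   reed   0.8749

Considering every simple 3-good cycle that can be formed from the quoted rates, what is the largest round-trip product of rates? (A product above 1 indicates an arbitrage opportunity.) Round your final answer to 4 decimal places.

0.9649

reed→grain→hide→reed: 1.699 × 0.6491 × 0.8749 = 0.96486
fish→grain→hide→fish: 1.183 × 0.6491 × 1.222 = 0.93836
hide→grain→wool→hide: 1.497 × 0.8247 × 0.7343 = 0.90655
fish→wool→hide→fish: 1.004 × 0.7343 × 1.222 = 0.90090
Maximum is reed→grain→hide→reed at 0.9649; no arbitrage — every cycle loses value.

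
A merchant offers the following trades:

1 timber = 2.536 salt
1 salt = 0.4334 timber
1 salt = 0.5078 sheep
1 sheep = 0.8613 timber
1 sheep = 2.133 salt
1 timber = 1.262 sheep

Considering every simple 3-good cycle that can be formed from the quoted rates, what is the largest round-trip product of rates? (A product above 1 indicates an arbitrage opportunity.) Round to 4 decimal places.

1.1666

salt→timber→sheep→salt: 0.4334 × 1.262 × 2.133 = 1.16665
salt→sheep→timber→salt: 0.5078 × 0.8613 × 2.536 = 1.10917
Maximum is salt→timber→sheep→salt at 1.1666; arbitrage exists.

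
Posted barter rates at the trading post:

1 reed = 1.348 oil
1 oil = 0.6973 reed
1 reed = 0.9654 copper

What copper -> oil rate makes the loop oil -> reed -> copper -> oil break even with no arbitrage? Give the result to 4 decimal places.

Known legs of the cycle: 0.6973 × 0.9654 = 0.67317342
For no arbitrage the full-cycle product must be 1, so the missing rate is 1 / 0.67317342 ≈ 1.485501.

1.4855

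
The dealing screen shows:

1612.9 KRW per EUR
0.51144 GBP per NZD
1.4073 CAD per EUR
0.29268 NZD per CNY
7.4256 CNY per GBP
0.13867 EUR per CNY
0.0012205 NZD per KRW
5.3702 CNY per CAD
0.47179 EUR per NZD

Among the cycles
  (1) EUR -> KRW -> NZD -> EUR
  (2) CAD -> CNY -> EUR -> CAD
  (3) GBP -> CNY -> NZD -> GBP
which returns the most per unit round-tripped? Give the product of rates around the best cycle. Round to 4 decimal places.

(1) 1612.9 × 0.0012205 × 0.47179 = 0.92874
(2) 5.3702 × 0.13867 × 1.4073 = 1.04800
(3) 7.4256 × 0.29268 × 0.51144 = 1.11153
Highest is cycle (3) at 1.1115 (>1, arbitrage).

1.1115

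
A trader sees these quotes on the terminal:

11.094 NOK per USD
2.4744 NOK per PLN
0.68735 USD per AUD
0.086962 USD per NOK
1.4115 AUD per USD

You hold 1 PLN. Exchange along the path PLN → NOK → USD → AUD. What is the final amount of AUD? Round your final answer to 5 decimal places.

1 PLN × 2.4744 = 2.4744 NOK
2.4744 NOK × 0.086962 = 0.2151787728 USD
0.2151787728 USD × 1.4115 = 0.3037248378072 AUD

0.30372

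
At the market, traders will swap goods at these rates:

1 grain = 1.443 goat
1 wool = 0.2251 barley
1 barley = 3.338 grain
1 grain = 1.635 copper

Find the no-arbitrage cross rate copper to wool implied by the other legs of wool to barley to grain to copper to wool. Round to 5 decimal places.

Known legs of the cycle: 0.2251 × 3.338 × 1.635 = 1.228512513
For no arbitrage the full-cycle product must be 1, so the missing rate is 1 / 1.228512513 ≈ 0.8139925.

0.81399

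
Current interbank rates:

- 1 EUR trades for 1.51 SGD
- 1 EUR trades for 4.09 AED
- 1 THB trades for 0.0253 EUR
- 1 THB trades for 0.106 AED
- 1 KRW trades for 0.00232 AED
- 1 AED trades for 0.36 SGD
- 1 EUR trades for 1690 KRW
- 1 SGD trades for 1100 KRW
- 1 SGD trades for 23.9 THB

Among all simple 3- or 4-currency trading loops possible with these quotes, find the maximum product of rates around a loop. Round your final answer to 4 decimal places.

AED→SGD→KRW→AED: 0.36 × 1100 × 0.00232 = 0.91872
THB→EUR→SGD→THB: 0.0253 × 1.51 × 23.9 = 0.91305
THB→AED→SGD→THB: 0.106 × 0.36 × 23.9 = 0.91202
THB→EUR→AED→SGD→THB: 0.0253 × 4.09 × 0.36 × 23.9 = 0.89032
Maximum is AED→SGD→KRW→AED at 0.9187; no arbitrage — every cycle loses value.

0.9187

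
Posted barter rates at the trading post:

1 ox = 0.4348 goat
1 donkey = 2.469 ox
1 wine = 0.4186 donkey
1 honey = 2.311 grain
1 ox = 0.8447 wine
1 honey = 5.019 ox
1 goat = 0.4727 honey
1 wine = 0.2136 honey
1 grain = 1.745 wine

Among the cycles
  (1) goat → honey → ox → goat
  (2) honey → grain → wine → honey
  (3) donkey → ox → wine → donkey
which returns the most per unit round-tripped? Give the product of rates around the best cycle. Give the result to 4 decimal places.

1.0316

(1) 0.4727 × 5.019 × 0.4348 = 1.03155
(2) 2.311 × 1.745 × 0.2136 = 0.86138
(3) 2.469 × 0.8447 × 0.4186 = 0.87302
Highest is cycle (1) at 1.0316 (>1, arbitrage).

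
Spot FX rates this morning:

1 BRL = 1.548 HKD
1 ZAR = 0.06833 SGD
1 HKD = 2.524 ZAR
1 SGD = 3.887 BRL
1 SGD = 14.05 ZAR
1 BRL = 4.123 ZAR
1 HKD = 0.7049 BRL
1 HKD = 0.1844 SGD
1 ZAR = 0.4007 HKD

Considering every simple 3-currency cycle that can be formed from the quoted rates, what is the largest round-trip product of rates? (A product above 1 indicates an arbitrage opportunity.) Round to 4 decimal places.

1.1646

HKD→BRL→ZAR→HKD: 0.7049 × 4.123 × 0.4007 = 1.16456
SGD→BRL→HKD→SGD: 3.887 × 1.548 × 0.1844 = 1.10955
SGD→BRL→ZAR→SGD: 3.887 × 4.123 × 0.06833 = 1.09506
SGD→ZAR→HKD→SGD: 14.05 × 0.4007 × 0.1844 = 1.03814
Maximum is HKD→BRL→ZAR→HKD at 1.1646; arbitrage exists.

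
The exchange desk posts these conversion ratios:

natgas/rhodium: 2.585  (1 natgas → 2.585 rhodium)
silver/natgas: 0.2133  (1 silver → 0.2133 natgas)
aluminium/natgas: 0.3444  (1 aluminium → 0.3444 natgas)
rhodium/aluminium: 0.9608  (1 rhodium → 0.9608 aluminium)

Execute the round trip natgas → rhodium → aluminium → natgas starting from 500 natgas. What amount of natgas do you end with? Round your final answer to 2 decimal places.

500 natgas × 2.585 = 1292.5 rhodium
1292.5 rhodium × 0.9608 = 1241.834 aluminium
1241.834 aluminium × 0.3444 = 427.6876296 natgas

427.69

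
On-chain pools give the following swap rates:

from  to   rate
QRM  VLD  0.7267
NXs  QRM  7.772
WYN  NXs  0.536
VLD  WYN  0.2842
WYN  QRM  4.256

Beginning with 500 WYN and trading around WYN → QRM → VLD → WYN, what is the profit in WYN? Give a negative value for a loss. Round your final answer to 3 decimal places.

500 WYN × 4.256 = 2128 QRM
2128 QRM × 0.7267 = 1546.4176 VLD
1546.4176 VLD × 0.2842 = 439.49188192 WYN
Net change: 439.49188192 − 500 = -60.50811808 WYN

-60.508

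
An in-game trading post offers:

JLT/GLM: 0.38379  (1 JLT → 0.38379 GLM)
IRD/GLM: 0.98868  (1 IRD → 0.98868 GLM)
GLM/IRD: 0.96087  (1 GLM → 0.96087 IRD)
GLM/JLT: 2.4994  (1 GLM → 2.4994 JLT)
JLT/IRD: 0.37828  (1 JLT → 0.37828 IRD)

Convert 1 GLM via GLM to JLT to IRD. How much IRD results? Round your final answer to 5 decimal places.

1 GLM × 2.4994 = 2.4994 JLT
2.4994 JLT × 0.37828 = 0.945473032 IRD

0.94547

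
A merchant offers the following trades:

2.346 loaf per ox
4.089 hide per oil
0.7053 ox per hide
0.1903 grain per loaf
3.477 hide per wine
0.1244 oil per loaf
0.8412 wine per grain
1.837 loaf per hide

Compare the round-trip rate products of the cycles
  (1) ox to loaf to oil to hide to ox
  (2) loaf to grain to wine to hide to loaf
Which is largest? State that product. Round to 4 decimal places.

(1) 2.346 × 0.1244 × 4.089 × 0.7053 = 0.84167
(2) 0.1903 × 0.8412 × 3.477 × 1.837 = 1.02247
Highest is cycle (2) at 1.0225 (>1, arbitrage).

1.0225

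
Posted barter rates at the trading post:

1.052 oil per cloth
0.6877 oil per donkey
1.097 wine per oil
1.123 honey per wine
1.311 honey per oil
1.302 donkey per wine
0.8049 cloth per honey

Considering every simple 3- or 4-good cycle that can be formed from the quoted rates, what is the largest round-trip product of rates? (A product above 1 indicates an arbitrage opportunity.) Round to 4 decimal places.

1.1101

oil→honey→cloth→oil: 1.311 × 0.8049 × 1.052 = 1.11010
oil→wine→honey→cloth→oil: 1.097 × 1.123 × 0.8049 × 1.052 = 1.04314
oil→wine→donkey→oil: 1.097 × 1.302 × 0.6877 = 0.98224
Maximum is oil→honey→cloth→oil at 1.1101; arbitrage exists.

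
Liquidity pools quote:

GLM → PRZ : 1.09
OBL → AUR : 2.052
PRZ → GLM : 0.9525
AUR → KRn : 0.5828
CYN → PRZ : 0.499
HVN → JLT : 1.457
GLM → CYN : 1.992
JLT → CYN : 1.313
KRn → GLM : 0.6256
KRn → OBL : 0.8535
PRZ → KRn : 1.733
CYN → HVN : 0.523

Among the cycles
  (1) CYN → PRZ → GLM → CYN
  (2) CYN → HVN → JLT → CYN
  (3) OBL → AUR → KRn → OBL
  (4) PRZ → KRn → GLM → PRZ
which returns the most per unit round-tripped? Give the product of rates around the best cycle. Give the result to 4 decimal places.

1.1817

(1) 0.499 × 0.9525 × 1.992 = 0.94679
(2) 0.523 × 1.457 × 1.313 = 1.00052
(3) 2.052 × 0.5828 × 0.8535 = 1.02071
(4) 1.733 × 0.6256 × 1.09 = 1.18174
Highest is cycle (4) at 1.1817 (>1, arbitrage).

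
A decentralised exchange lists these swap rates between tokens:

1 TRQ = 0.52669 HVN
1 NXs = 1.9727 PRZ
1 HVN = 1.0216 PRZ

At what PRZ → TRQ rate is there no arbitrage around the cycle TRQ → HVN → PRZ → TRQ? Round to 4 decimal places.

Known legs of the cycle: 0.52669 × 1.0216 = 0.538066504
For no arbitrage the full-cycle product must be 1, so the missing rate is 1 / 0.538066504 ≈ 1.858506.

1.8585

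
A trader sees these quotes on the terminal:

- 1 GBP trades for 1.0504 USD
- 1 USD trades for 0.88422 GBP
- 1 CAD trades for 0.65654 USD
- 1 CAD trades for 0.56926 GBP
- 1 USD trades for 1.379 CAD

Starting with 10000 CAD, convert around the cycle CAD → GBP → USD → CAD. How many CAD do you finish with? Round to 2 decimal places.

8245.74

10000 CAD × 0.56926 = 5692.6 GBP
5692.6 GBP × 1.0504 = 5979.50704 USD
5979.50704 USD × 1.379 = 8245.74020816 CAD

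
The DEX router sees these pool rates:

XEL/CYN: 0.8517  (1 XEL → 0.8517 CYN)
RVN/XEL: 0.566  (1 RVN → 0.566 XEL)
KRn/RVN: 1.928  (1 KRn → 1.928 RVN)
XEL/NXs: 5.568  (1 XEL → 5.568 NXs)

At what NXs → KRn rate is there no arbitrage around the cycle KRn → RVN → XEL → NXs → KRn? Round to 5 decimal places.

Known legs of the cycle: 1.928 × 0.566 × 5.568 = 6.076068864
For no arbitrage the full-cycle product must be 1, so the missing rate is 1 / 6.076068864 ≈ 0.1645801.

0.16458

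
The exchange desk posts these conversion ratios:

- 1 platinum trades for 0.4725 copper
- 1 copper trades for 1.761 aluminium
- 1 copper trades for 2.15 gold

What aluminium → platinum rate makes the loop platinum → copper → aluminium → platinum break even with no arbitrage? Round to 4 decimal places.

1.2018

Known legs of the cycle: 0.4725 × 1.761 = 0.8320725
For no arbitrage the full-cycle product must be 1, so the missing rate is 1 / 0.8320725 ≈ 1.201818.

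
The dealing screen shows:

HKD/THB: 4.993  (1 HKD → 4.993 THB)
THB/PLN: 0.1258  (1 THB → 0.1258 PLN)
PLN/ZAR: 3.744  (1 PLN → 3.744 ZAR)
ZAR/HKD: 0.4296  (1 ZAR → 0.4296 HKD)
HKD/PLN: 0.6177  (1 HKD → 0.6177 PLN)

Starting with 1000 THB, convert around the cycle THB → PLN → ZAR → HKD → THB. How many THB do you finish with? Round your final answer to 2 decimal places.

1010.28

1000 THB × 0.1258 = 125.8 PLN
125.8 PLN × 3.744 = 470.9952 ZAR
470.9952 ZAR × 0.4296 = 202.33953792 HKD
202.33953792 HKD × 4.993 = 1010.28131283456 THB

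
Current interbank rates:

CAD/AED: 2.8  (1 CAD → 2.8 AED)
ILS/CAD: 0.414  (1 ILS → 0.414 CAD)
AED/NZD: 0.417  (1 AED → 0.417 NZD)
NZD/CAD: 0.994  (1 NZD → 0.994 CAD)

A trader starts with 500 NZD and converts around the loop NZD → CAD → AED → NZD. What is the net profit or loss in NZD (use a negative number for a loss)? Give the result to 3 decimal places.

80.297

500 NZD × 0.994 = 497 CAD
497 CAD × 2.8 = 1391.6 AED
1391.6 AED × 0.417 = 580.2972 NZD
Net change: 580.2972 − 500 = 80.2972 NZD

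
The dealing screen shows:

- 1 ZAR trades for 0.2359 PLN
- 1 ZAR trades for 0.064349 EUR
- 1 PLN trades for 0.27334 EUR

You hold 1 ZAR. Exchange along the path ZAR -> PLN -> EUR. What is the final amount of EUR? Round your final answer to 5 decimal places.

0.06448

1 ZAR × 0.2359 = 0.2359 PLN
0.2359 PLN × 0.27334 = 0.064480906 EUR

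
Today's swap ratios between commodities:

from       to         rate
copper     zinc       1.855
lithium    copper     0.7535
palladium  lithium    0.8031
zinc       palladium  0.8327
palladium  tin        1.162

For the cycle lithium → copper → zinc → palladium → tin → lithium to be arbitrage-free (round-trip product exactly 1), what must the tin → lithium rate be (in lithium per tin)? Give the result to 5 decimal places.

0.73940

Known legs of the cycle: 0.7535 × 1.855 × 0.8327 × 1.162 = 1.3524520088695
For no arbitrage the full-cycle product must be 1, so the missing rate is 1 / 1.3524520088695 ≈ 0.7393978.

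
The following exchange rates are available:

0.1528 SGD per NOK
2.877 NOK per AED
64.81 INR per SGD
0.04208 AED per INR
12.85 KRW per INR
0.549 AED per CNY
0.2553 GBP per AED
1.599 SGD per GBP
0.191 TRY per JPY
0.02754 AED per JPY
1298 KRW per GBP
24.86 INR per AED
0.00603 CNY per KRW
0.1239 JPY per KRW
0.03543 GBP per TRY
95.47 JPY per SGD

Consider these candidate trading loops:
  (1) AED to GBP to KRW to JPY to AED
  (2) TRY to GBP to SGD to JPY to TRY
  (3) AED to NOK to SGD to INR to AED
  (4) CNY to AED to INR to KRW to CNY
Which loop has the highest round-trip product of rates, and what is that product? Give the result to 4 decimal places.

(1) 0.2553 × 1298 × 0.1239 × 0.02754 = 1.13073
(2) 0.03543 × 1.599 × 95.47 × 0.191 = 1.03305
(3) 2.877 × 0.1528 × 64.81 × 0.04208 = 1.19889
(4) 0.549 × 24.86 × 12.85 × 0.00603 = 1.05753
Highest is cycle (3) at 1.1989 (>1, arbitrage).

1.1989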